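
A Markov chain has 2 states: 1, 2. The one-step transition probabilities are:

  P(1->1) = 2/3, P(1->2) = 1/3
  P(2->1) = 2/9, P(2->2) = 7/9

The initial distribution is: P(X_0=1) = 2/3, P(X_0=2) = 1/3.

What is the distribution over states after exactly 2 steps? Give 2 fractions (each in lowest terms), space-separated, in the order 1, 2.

Propagating the distribution step by step (d_{t+1} = d_t * P):
d_0 = (1=2/3, 2=1/3)
  d_1[1] = 2/3*2/3 + 1/3*2/9 = 14/27
  d_1[2] = 2/3*1/3 + 1/3*7/9 = 13/27
d_1 = (1=14/27, 2=13/27)
  d_2[1] = 14/27*2/3 + 13/27*2/9 = 110/243
  d_2[2] = 14/27*1/3 + 13/27*7/9 = 133/243
d_2 = (1=110/243, 2=133/243)

Answer: 110/243 133/243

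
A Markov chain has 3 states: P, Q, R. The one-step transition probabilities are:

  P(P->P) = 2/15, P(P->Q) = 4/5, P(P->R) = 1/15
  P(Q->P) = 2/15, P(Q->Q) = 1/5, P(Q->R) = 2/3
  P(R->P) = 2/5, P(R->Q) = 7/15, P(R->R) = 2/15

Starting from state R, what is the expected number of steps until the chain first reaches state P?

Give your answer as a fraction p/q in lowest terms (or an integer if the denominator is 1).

Let h_i = expected steps to first reach P from state i.
Boundary: h_P = 0.
First-step equations for the other states:
  h_Q = 1 + 2/15*h_P + 1/5*h_Q + 2/3*h_R
  h_R = 1 + 2/5*h_P + 7/15*h_Q + 2/15*h_R

Substituting h_P = 0 and rearranging gives the linear system (I - Q) h = 1:
  [4/5, -2/3] . (h_Q, h_R) = 1
  [-7/15, 13/15] . (h_Q, h_R) = 1

Solving yields:
  h_Q = 345/86
  h_R = 285/86

Starting state is R, so the expected hitting time is h_R = 285/86.

Answer: 285/86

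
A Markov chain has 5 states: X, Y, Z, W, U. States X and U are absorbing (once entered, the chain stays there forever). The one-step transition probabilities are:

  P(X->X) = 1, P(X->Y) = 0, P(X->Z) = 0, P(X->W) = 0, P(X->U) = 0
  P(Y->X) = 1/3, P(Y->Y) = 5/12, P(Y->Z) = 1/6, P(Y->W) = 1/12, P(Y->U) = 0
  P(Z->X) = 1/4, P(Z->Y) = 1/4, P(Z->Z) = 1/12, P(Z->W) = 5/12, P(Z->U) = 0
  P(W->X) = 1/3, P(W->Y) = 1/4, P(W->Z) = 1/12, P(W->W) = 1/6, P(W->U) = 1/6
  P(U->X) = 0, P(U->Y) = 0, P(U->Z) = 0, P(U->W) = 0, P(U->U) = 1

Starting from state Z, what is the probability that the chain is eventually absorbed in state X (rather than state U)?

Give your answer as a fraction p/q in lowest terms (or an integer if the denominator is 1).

Answer: 533/609

Derivation:
Let a_i = P(absorbed in X | start in state i).
Boundary conditions: a_X = 1, a_U = 0.
For each transient state i, a_i = sum_j P(i->j) * a_j:
  a_Y = 1/3*a_X + 5/12*a_Y + 1/6*a_Z + 1/12*a_W + 0*a_U
  a_Z = 1/4*a_X + 1/4*a_Y + 1/12*a_Z + 5/12*a_W + 0*a_U
  a_W = 1/3*a_X + 1/4*a_Y + 1/12*a_Z + 1/6*a_W + 1/6*a_U

Substituting a_X = 1 and a_U = 0, rearrange to (I - Q) a = r where r[i] = P(i -> X):
  [7/12, -1/6, -1/12] . (a_Y, a_Z, a_W) = 1/3
  [-1/4, 11/12, -5/12] . (a_Y, a_Z, a_W) = 1/4
  [-1/4, -1/12, 5/6] . (a_Y, a_Z, a_W) = 1/3

Solving yields:
  a_Y = 27/29
  a_Z = 533/609
  a_W = 467/609

Starting state is Z, so the absorption probability is a_Z = 533/609.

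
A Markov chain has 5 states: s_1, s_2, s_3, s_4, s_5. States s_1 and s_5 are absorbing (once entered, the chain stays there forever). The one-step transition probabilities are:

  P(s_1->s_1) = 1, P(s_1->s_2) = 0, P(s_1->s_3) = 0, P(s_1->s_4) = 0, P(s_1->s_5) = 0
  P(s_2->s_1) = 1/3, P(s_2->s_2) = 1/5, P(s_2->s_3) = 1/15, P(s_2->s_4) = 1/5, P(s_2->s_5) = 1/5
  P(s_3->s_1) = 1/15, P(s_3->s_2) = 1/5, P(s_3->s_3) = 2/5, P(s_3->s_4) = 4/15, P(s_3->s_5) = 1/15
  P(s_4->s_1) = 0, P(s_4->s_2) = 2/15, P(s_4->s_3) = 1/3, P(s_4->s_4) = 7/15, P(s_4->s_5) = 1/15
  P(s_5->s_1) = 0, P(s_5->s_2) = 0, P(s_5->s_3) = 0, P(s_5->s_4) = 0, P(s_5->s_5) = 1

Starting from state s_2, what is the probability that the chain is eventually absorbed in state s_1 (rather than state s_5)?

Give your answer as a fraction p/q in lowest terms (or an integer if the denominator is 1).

Answer: 283/493

Derivation:
Let a_i = P(absorbed in s_1 | start in state i).
Boundary conditions: a_s_1 = 1, a_s_5 = 0.
For each transient state i, a_i = sum_j P(i->j) * a_j:
  a_s_2 = 1/3*a_s_1 + 1/5*a_s_2 + 1/15*a_s_3 + 1/5*a_s_4 + 1/5*a_s_5
  a_s_3 = 1/15*a_s_1 + 1/5*a_s_2 + 2/5*a_s_3 + 4/15*a_s_4 + 1/15*a_s_5
  a_s_4 = 0*a_s_1 + 2/15*a_s_2 + 1/3*a_s_3 + 7/15*a_s_4 + 1/15*a_s_5

Substituting a_s_1 = 1 and a_s_5 = 0, rearrange to (I - Q) a = r where r[i] = P(i -> s_1):
  [4/5, -1/15, -1/5] . (a_s_2, a_s_3, a_s_4) = 1/3
  [-1/5, 3/5, -4/15] . (a_s_2, a_s_3, a_s_4) = 1/15
  [-2/15, -1/3, 8/15] . (a_s_2, a_s_3, a_s_4) = 0

Solving yields:
  a_s_2 = 283/493
  a_s_3 = 250/493
  a_s_4 = 227/493

Starting state is s_2, so the absorption probability is a_s_2 = 283/493.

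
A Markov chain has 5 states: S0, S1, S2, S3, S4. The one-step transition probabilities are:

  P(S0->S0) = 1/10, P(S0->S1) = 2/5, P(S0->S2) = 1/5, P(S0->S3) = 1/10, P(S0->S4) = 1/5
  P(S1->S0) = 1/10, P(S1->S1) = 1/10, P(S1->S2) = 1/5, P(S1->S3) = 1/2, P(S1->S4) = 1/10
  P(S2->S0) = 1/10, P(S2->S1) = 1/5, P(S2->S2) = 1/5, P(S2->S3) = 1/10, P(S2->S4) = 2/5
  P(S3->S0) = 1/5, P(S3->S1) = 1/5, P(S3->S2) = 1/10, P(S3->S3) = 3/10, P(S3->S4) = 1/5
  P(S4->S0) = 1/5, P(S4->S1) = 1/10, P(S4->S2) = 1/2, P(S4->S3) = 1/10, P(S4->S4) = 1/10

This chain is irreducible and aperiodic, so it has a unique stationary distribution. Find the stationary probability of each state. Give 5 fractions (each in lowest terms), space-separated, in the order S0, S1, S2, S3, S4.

Answer: 803/5624 531/2812 1353/5624 617/2812 293/1406

Derivation:
The stationary distribution satisfies pi = pi * P, i.e.:
  pi_S0 = 1/10*pi_S0 + 1/10*pi_S1 + 1/10*pi_S2 + 1/5*pi_S3 + 1/5*pi_S4
  pi_S1 = 2/5*pi_S0 + 1/10*pi_S1 + 1/5*pi_S2 + 1/5*pi_S3 + 1/10*pi_S4
  pi_S2 = 1/5*pi_S0 + 1/5*pi_S1 + 1/5*pi_S2 + 1/10*pi_S3 + 1/2*pi_S4
  pi_S3 = 1/10*pi_S0 + 1/2*pi_S1 + 1/10*pi_S2 + 3/10*pi_S3 + 1/10*pi_S4
  pi_S4 = 1/5*pi_S0 + 1/10*pi_S1 + 2/5*pi_S2 + 1/5*pi_S3 + 1/10*pi_S4
with normalization: pi_S0 + pi_S1 + pi_S2 + pi_S3 + pi_S4 = 1.

Using the first 4 balance equations plus normalization, the linear system A*pi = b is:
  [-9/10, 1/10, 1/10, 1/5, 1/5] . pi = 0
  [2/5, -9/10, 1/5, 1/5, 1/10] . pi = 0
  [1/5, 1/5, -4/5, 1/10, 1/2] . pi = 0
  [1/10, 1/2, 1/10, -7/10, 1/10] . pi = 0
  [1, 1, 1, 1, 1] . pi = 1

Solving yields:
  pi_S0 = 803/5624
  pi_S1 = 531/2812
  pi_S2 = 1353/5624
  pi_S3 = 617/2812
  pi_S4 = 293/1406

Verification (pi * P):
  803/5624*1/10 + 531/2812*1/10 + 1353/5624*1/10 + 617/2812*1/5 + 293/1406*1/5 = 803/5624 = pi_S0  (ok)
  803/5624*2/5 + 531/2812*1/10 + 1353/5624*1/5 + 617/2812*1/5 + 293/1406*1/10 = 531/2812 = pi_S1  (ok)
  803/5624*1/5 + 531/2812*1/5 + 1353/5624*1/5 + 617/2812*1/10 + 293/1406*1/2 = 1353/5624 = pi_S2  (ok)
  803/5624*1/10 + 531/2812*1/2 + 1353/5624*1/10 + 617/2812*3/10 + 293/1406*1/10 = 617/2812 = pi_S3  (ok)
  803/5624*1/5 + 531/2812*1/10 + 1353/5624*2/5 + 617/2812*1/5 + 293/1406*1/10 = 293/1406 = pi_S4  (ok)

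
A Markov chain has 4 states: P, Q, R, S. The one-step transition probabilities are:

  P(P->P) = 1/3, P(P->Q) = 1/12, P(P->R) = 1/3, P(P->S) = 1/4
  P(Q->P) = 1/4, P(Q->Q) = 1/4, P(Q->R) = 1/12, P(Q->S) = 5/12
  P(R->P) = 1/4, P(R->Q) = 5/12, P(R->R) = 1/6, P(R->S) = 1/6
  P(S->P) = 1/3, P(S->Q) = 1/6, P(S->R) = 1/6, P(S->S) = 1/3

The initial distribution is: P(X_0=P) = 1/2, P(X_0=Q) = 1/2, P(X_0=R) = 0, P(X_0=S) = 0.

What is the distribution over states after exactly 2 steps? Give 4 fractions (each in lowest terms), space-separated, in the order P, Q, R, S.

Answer: 29/96 5/24 29/144 83/288

Derivation:
Propagating the distribution step by step (d_{t+1} = d_t * P):
d_0 = (P=1/2, Q=1/2, R=0, S=0)
  d_1[P] = 1/2*1/3 + 1/2*1/4 + 0*1/4 + 0*1/3 = 7/24
  d_1[Q] = 1/2*1/12 + 1/2*1/4 + 0*5/12 + 0*1/6 = 1/6
  d_1[R] = 1/2*1/3 + 1/2*1/12 + 0*1/6 + 0*1/6 = 5/24
  d_1[S] = 1/2*1/4 + 1/2*5/12 + 0*1/6 + 0*1/3 = 1/3
d_1 = (P=7/24, Q=1/6, R=5/24, S=1/3)
  d_2[P] = 7/24*1/3 + 1/6*1/4 + 5/24*1/4 + 1/3*1/3 = 29/96
  d_2[Q] = 7/24*1/12 + 1/6*1/4 + 5/24*5/12 + 1/3*1/6 = 5/24
  d_2[R] = 7/24*1/3 + 1/6*1/12 + 5/24*1/6 + 1/3*1/6 = 29/144
  d_2[S] = 7/24*1/4 + 1/6*5/12 + 5/24*1/6 + 1/3*1/3 = 83/288
d_2 = (P=29/96, Q=5/24, R=29/144, S=83/288)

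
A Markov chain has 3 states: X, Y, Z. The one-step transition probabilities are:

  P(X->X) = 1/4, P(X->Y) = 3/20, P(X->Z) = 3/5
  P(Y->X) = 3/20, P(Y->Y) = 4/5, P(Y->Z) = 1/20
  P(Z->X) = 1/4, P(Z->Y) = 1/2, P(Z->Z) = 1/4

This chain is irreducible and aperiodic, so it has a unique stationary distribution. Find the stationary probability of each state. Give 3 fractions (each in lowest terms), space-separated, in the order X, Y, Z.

Answer: 25/133 165/266 51/266

Derivation:
The stationary distribution satisfies pi = pi * P, i.e.:
  pi_X = 1/4*pi_X + 3/20*pi_Y + 1/4*pi_Z
  pi_Y = 3/20*pi_X + 4/5*pi_Y + 1/2*pi_Z
  pi_Z = 3/5*pi_X + 1/20*pi_Y + 1/4*pi_Z
with normalization: pi_X + pi_Y + pi_Z = 1.

Using the first 2 balance equations plus normalization, the linear system A*pi = b is:
  [-3/4, 3/20, 1/4] . pi = 0
  [3/20, -1/5, 1/2] . pi = 0
  [1, 1, 1] . pi = 1

Solving yields:
  pi_X = 25/133
  pi_Y = 165/266
  pi_Z = 51/266

Verification (pi * P):
  25/133*1/4 + 165/266*3/20 + 51/266*1/4 = 25/133 = pi_X  (ok)
  25/133*3/20 + 165/266*4/5 + 51/266*1/2 = 165/266 = pi_Y  (ok)
  25/133*3/5 + 165/266*1/20 + 51/266*1/4 = 51/266 = pi_Z  (ok)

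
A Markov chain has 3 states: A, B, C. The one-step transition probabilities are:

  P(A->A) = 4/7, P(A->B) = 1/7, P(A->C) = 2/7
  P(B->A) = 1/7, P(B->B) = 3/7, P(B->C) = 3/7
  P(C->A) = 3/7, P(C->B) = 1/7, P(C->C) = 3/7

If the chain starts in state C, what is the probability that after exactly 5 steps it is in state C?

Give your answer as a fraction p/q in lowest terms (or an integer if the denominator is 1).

Answer: 6157/16807

Derivation:
Computing P^5 by repeated multiplication:
P^1 =
  A: [4/7, 1/7, 2/7]
  B: [1/7, 3/7, 3/7]
  C: [3/7, 1/7, 3/7]
P^2 =
  A: [23/49, 9/49, 17/49]
  B: [16/49, 13/49, 20/49]
  C: [22/49, 9/49, 18/49]
P^3 =
  A: [152/343, 67/343, 124/343]
  B: [137/343, 75/343, 131/343]
  C: [151/343, 67/343, 125/343]
P^4 =
  A: [1047/2401, 477/2401, 877/2401]
  B: [1016/2401, 493/2401, 892/2401]
  C: [1046/2401, 477/2401, 878/2401]
P^5 =
  A: [7296/16807, 3355/16807, 6156/16807]
  B: [7233/16807, 3387/16807, 6187/16807]
  C: [7295/16807, 3355/16807, 6157/16807]

(P^5)[C -> C] = 6157/16807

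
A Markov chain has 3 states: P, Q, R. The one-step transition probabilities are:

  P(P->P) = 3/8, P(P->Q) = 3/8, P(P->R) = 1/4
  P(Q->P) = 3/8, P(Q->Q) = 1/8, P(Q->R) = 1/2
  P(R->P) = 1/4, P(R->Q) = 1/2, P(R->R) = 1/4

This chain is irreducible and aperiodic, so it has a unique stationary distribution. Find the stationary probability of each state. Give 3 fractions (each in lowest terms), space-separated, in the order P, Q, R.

The stationary distribution satisfies pi = pi * P, i.e.:
  pi_P = 3/8*pi_P + 3/8*pi_Q + 1/4*pi_R
  pi_Q = 3/8*pi_P + 1/8*pi_Q + 1/2*pi_R
  pi_R = 1/4*pi_P + 1/2*pi_Q + 1/4*pi_R
with normalization: pi_P + pi_Q + pi_R = 1.

Using the first 2 balance equations plus normalization, the linear system A*pi = b is:
  [-5/8, 3/8, 1/4] . pi = 0
  [3/8, -7/8, 1/2] . pi = 0
  [1, 1, 1] . pi = 1

Solving yields:
  pi_P = 1/3
  pi_Q = 1/3
  pi_R = 1/3

Verification (pi * P):
  1/3*3/8 + 1/3*3/8 + 1/3*1/4 = 1/3 = pi_P  (ok)
  1/3*3/8 + 1/3*1/8 + 1/3*1/2 = 1/3 = pi_Q  (ok)
  1/3*1/4 + 1/3*1/2 + 1/3*1/4 = 1/3 = pi_R  (ok)

Answer: 1/3 1/3 1/3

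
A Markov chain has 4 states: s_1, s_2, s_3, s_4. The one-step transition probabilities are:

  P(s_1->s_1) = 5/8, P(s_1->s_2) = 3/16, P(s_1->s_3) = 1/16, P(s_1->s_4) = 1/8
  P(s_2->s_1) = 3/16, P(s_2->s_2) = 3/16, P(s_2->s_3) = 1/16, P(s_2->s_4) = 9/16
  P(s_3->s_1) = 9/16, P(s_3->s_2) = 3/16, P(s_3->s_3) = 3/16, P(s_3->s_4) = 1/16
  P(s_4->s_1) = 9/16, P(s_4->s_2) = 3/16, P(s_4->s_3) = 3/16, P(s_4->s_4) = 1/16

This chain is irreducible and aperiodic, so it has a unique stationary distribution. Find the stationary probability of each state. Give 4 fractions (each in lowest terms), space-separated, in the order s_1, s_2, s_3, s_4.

Answer: 21/40 3/16 63/640 121/640

Derivation:
The stationary distribution satisfies pi = pi * P, i.e.:
  pi_s_1 = 5/8*pi_s_1 + 3/16*pi_s_2 + 9/16*pi_s_3 + 9/16*pi_s_4
  pi_s_2 = 3/16*pi_s_1 + 3/16*pi_s_2 + 3/16*pi_s_3 + 3/16*pi_s_4
  pi_s_3 = 1/16*pi_s_1 + 1/16*pi_s_2 + 3/16*pi_s_3 + 3/16*pi_s_4
  pi_s_4 = 1/8*pi_s_1 + 9/16*pi_s_2 + 1/16*pi_s_3 + 1/16*pi_s_4
with normalization: pi_s_1 + pi_s_2 + pi_s_3 + pi_s_4 = 1.

Using the first 3 balance equations plus normalization, the linear system A*pi = b is:
  [-3/8, 3/16, 9/16, 9/16] . pi = 0
  [3/16, -13/16, 3/16, 3/16] . pi = 0
  [1/16, 1/16, -13/16, 3/16] . pi = 0
  [1, 1, 1, 1] . pi = 1

Solving yields:
  pi_s_1 = 21/40
  pi_s_2 = 3/16
  pi_s_3 = 63/640
  pi_s_4 = 121/640

Verification (pi * P):
  21/40*5/8 + 3/16*3/16 + 63/640*9/16 + 121/640*9/16 = 21/40 = pi_s_1  (ok)
  21/40*3/16 + 3/16*3/16 + 63/640*3/16 + 121/640*3/16 = 3/16 = pi_s_2  (ok)
  21/40*1/16 + 3/16*1/16 + 63/640*3/16 + 121/640*3/16 = 63/640 = pi_s_3  (ok)
  21/40*1/8 + 3/16*9/16 + 63/640*1/16 + 121/640*1/16 = 121/640 = pi_s_4  (ok)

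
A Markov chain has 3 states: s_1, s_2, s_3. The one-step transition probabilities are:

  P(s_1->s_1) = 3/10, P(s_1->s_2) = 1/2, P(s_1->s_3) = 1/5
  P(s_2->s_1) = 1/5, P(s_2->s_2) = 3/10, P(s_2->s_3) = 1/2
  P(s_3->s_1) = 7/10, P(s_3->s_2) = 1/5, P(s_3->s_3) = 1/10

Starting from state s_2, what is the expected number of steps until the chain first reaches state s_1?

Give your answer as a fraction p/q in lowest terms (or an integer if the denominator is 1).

Let h_i = expected steps to first reach s_1 from state i.
Boundary: h_s_1 = 0.
First-step equations for the other states:
  h_s_2 = 1 + 1/5*h_s_1 + 3/10*h_s_2 + 1/2*h_s_3
  h_s_3 = 1 + 7/10*h_s_1 + 1/5*h_s_2 + 1/10*h_s_3

Substituting h_s_1 = 0 and rearranging gives the linear system (I - Q) h = 1:
  [7/10, -1/2] . (h_s_2, h_s_3) = 1
  [-1/5, 9/10] . (h_s_2, h_s_3) = 1

Solving yields:
  h_s_2 = 140/53
  h_s_3 = 90/53

Starting state is s_2, so the expected hitting time is h_s_2 = 140/53.

Answer: 140/53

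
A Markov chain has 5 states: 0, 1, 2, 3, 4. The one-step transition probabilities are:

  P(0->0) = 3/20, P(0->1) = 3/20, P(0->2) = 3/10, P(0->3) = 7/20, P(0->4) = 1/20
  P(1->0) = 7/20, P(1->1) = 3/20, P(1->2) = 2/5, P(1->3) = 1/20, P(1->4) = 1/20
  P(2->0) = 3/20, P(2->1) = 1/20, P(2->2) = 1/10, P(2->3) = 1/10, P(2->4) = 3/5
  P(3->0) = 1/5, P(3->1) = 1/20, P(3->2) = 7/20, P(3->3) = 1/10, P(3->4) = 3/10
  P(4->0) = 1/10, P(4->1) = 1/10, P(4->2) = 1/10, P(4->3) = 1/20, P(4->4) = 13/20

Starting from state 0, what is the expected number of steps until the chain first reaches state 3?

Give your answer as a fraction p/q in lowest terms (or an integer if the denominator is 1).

Answer: 2170/327

Derivation:
Let h_i = expected steps to first reach 3 from state i.
Boundary: h_3 = 0.
First-step equations for the other states:
  h_0 = 1 + 3/20*h_0 + 3/20*h_1 + 3/10*h_2 + 7/20*h_3 + 1/20*h_4
  h_1 = 1 + 7/20*h_0 + 3/20*h_1 + 2/5*h_2 + 1/20*h_3 + 1/20*h_4
  h_2 = 1 + 3/20*h_0 + 1/20*h_1 + 1/10*h_2 + 1/10*h_3 + 3/5*h_4
  h_4 = 1 + 1/10*h_0 + 1/10*h_1 + 1/10*h_2 + 1/20*h_3 + 13/20*h_4

Substituting h_3 = 0 and rearranging gives the linear system (I - Q) h = 1:
  [17/20, -3/20, -3/10, -1/20] . (h_0, h_1, h_2, h_4) = 1
  [-7/20, 17/20, -2/5, -1/20] . (h_0, h_1, h_2, h_4) = 1
  [-3/20, -1/20, 9/10, -3/5] . (h_0, h_1, h_2, h_4) = 1
  [-1/10, -1/10, -1/10, 7/20] . (h_0, h_1, h_2, h_4) = 1

Solving yields:
  h_0 = 2170/327
  h_1 = 970/109
  h_2 = 1020/109
  h_4 = 3260/327

Starting state is 0, so the expected hitting time is h_0 = 2170/327.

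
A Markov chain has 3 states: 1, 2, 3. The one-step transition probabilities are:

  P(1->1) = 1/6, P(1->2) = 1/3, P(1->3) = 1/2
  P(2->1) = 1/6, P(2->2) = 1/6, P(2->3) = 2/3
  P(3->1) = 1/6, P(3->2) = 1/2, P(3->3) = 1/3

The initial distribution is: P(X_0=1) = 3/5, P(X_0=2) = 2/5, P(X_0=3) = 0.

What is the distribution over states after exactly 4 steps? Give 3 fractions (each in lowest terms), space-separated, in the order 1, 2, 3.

Propagating the distribution step by step (d_{t+1} = d_t * P):
d_0 = (1=3/5, 2=2/5, 3=0)
  d_1[1] = 3/5*1/6 + 2/5*1/6 + 0*1/6 = 1/6
  d_1[2] = 3/5*1/3 + 2/5*1/6 + 0*1/2 = 4/15
  d_1[3] = 3/5*1/2 + 2/5*2/3 + 0*1/3 = 17/30
d_1 = (1=1/6, 2=4/15, 3=17/30)
  d_2[1] = 1/6*1/6 + 4/15*1/6 + 17/30*1/6 = 1/6
  d_2[2] = 1/6*1/3 + 4/15*1/6 + 17/30*1/2 = 23/60
  d_2[3] = 1/6*1/2 + 4/15*2/3 + 17/30*1/3 = 9/20
d_2 = (1=1/6, 2=23/60, 3=9/20)
  d_3[1] = 1/6*1/6 + 23/60*1/6 + 9/20*1/6 = 1/6
  d_3[2] = 1/6*1/3 + 23/60*1/6 + 9/20*1/2 = 31/90
  d_3[3] = 1/6*1/2 + 23/60*2/3 + 9/20*1/3 = 22/45
d_3 = (1=1/6, 2=31/90, 3=22/45)
  d_4[1] = 1/6*1/6 + 31/90*1/6 + 22/45*1/6 = 1/6
  d_4[2] = 1/6*1/3 + 31/90*1/6 + 22/45*1/2 = 193/540
  d_4[3] = 1/6*1/2 + 31/90*2/3 + 22/45*1/3 = 257/540
d_4 = (1=1/6, 2=193/540, 3=257/540)

Answer: 1/6 193/540 257/540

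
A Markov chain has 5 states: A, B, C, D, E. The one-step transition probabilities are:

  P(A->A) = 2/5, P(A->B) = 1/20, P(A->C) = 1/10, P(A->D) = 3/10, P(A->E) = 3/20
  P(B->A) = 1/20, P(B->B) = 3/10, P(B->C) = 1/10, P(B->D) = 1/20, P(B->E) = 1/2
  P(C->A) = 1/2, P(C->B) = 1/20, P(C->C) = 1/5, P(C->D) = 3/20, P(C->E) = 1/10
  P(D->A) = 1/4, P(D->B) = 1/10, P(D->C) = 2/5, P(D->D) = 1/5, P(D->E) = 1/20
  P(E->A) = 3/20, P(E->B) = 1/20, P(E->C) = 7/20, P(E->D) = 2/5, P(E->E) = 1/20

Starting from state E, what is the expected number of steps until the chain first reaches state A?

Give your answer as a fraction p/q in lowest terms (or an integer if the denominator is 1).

Let h_i = expected steps to first reach A from state i.
Boundary: h_A = 0.
First-step equations for the other states:
  h_B = 1 + 1/20*h_A + 3/10*h_B + 1/10*h_C + 1/20*h_D + 1/2*h_E
  h_C = 1 + 1/2*h_A + 1/20*h_B + 1/5*h_C + 3/20*h_D + 1/10*h_E
  h_D = 1 + 1/4*h_A + 1/10*h_B + 2/5*h_C + 1/5*h_D + 1/20*h_E
  h_E = 1 + 3/20*h_A + 1/20*h_B + 7/20*h_C + 2/5*h_D + 1/20*h_E

Substituting h_A = 0 and rearranging gives the linear system (I - Q) h = 1:
  [7/10, -1/10, -1/20, -1/2] . (h_B, h_C, h_D, h_E) = 1
  [-1/20, 4/5, -3/20, -1/10] . (h_B, h_C, h_D, h_E) = 1
  [-1/10, -2/5, 4/5, -1/20] . (h_B, h_C, h_D, h_E) = 1
  [-1/20, -7/20, -2/5, 19/20] . (h_B, h_C, h_D, h_E) = 1

Solving yields:
  h_B = 30760/6559
  h_C = 17320/6559
  h_D = 22220/6559
  h_E = 24260/6559

Starting state is E, so the expected hitting time is h_E = 24260/6559.

Answer: 24260/6559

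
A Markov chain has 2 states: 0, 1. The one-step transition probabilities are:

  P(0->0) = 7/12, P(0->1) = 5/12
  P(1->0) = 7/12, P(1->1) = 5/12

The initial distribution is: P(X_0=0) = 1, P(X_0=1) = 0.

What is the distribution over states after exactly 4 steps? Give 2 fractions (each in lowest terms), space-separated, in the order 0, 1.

Propagating the distribution step by step (d_{t+1} = d_t * P):
d_0 = (0=1, 1=0)
  d_1[0] = 1*7/12 + 0*7/12 = 7/12
  d_1[1] = 1*5/12 + 0*5/12 = 5/12
d_1 = (0=7/12, 1=5/12)
  d_2[0] = 7/12*7/12 + 5/12*7/12 = 7/12
  d_2[1] = 7/12*5/12 + 5/12*5/12 = 5/12
d_2 = (0=7/12, 1=5/12)
  d_3[0] = 7/12*7/12 + 5/12*7/12 = 7/12
  d_3[1] = 7/12*5/12 + 5/12*5/12 = 5/12
d_3 = (0=7/12, 1=5/12)
  d_4[0] = 7/12*7/12 + 5/12*7/12 = 7/12
  d_4[1] = 7/12*5/12 + 5/12*5/12 = 5/12
d_4 = (0=7/12, 1=5/12)

Answer: 7/12 5/12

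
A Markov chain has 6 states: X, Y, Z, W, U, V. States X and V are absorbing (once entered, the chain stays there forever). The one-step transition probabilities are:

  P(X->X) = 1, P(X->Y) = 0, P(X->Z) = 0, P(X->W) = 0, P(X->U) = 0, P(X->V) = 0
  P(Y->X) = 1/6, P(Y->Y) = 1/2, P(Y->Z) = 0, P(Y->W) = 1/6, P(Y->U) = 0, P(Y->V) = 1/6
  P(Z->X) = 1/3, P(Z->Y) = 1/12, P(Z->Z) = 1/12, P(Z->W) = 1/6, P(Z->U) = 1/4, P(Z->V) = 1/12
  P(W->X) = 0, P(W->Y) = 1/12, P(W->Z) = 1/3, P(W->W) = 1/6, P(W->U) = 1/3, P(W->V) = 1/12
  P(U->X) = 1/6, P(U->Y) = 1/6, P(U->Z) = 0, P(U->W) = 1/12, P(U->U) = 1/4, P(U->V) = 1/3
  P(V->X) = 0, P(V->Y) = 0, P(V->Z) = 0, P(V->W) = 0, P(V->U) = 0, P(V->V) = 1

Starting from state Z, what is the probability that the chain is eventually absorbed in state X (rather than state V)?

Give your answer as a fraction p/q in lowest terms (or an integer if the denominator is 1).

Answer: 1377/2339

Derivation:
Let a_i = P(absorbed in X | start in state i).
Boundary conditions: a_X = 1, a_V = 0.
For each transient state i, a_i = sum_j P(i->j) * a_j:
  a_Y = 1/6*a_X + 1/2*a_Y + 0*a_Z + 1/6*a_W + 0*a_U + 1/6*a_V
  a_Z = 1/3*a_X + 1/12*a_Y + 1/12*a_Z + 1/6*a_W + 1/4*a_U + 1/12*a_V
  a_W = 0*a_X + 1/12*a_Y + 1/3*a_Z + 1/6*a_W + 1/3*a_U + 1/12*a_V
  a_U = 1/6*a_X + 1/6*a_Y + 0*a_Z + 1/12*a_W + 1/4*a_U + 1/3*a_V

Substituting a_X = 1 and a_V = 0, rearrange to (I - Q) a = r where r[i] = P(i -> X):
  [1/2, 0, -1/6, 0] . (a_Y, a_Z, a_W, a_U) = 1/6
  [-1/12, 11/12, -1/6, -1/4] . (a_Y, a_Z, a_W, a_U) = 1/3
  [-1/12, -1/3, 5/6, -1/3] . (a_Y, a_Z, a_W, a_U) = 0
  [-1/6, 0, -1/12, 3/4] . (a_Y, a_Z, a_W, a_U) = 1/6

Solving yields:
  a_Y = 1118/2339
  a_Z = 1377/2339
  a_W = 1015/2339
  a_U = 881/2339

Starting state is Z, so the absorption probability is a_Z = 1377/2339.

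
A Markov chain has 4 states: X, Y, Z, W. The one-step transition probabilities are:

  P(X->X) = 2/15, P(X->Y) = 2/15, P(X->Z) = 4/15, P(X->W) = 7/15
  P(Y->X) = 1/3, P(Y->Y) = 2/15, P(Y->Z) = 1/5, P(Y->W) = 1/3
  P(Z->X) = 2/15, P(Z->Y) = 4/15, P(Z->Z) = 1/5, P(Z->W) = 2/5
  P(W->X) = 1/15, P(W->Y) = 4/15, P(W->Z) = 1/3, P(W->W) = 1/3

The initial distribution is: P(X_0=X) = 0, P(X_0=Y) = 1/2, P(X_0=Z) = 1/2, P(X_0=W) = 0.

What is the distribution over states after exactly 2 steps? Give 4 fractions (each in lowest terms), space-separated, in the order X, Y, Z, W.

Answer: 67/450 47/225 119/450 17/45

Derivation:
Propagating the distribution step by step (d_{t+1} = d_t * P):
d_0 = (X=0, Y=1/2, Z=1/2, W=0)
  d_1[X] = 0*2/15 + 1/2*1/3 + 1/2*2/15 + 0*1/15 = 7/30
  d_1[Y] = 0*2/15 + 1/2*2/15 + 1/2*4/15 + 0*4/15 = 1/5
  d_1[Z] = 0*4/15 + 1/2*1/5 + 1/2*1/5 + 0*1/3 = 1/5
  d_1[W] = 0*7/15 + 1/2*1/3 + 1/2*2/5 + 0*1/3 = 11/30
d_1 = (X=7/30, Y=1/5, Z=1/5, W=11/30)
  d_2[X] = 7/30*2/15 + 1/5*1/3 + 1/5*2/15 + 11/30*1/15 = 67/450
  d_2[Y] = 7/30*2/15 + 1/5*2/15 + 1/5*4/15 + 11/30*4/15 = 47/225
  d_2[Z] = 7/30*4/15 + 1/5*1/5 + 1/5*1/5 + 11/30*1/3 = 119/450
  d_2[W] = 7/30*7/15 + 1/5*1/3 + 1/5*2/5 + 11/30*1/3 = 17/45
d_2 = (X=67/450, Y=47/225, Z=119/450, W=17/45)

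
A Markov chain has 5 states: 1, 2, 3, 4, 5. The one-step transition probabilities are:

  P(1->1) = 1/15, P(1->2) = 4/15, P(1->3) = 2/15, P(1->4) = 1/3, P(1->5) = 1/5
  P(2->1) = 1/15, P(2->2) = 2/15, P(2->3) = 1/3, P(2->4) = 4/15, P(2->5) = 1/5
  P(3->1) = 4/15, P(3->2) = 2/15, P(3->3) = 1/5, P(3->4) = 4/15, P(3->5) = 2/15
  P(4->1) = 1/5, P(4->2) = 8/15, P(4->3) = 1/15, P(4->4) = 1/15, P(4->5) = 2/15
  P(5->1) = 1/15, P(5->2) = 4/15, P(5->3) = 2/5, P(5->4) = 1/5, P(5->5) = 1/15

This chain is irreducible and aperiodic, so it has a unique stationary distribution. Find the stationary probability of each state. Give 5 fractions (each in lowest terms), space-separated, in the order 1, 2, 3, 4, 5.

Answer: 11380/80483 20998/80483 18175/80483 17846/80483 12084/80483

Derivation:
The stationary distribution satisfies pi = pi * P, i.e.:
  pi_1 = 1/15*pi_1 + 1/15*pi_2 + 4/15*pi_3 + 1/5*pi_4 + 1/15*pi_5
  pi_2 = 4/15*pi_1 + 2/15*pi_2 + 2/15*pi_3 + 8/15*pi_4 + 4/15*pi_5
  pi_3 = 2/15*pi_1 + 1/3*pi_2 + 1/5*pi_3 + 1/15*pi_4 + 2/5*pi_5
  pi_4 = 1/3*pi_1 + 4/15*pi_2 + 4/15*pi_3 + 1/15*pi_4 + 1/5*pi_5
  pi_5 = 1/5*pi_1 + 1/5*pi_2 + 2/15*pi_3 + 2/15*pi_4 + 1/15*pi_5
with normalization: pi_1 + pi_2 + pi_3 + pi_4 + pi_5 = 1.

Using the first 4 balance equations plus normalization, the linear system A*pi = b is:
  [-14/15, 1/15, 4/15, 1/5, 1/15] . pi = 0
  [4/15, -13/15, 2/15, 8/15, 4/15] . pi = 0
  [2/15, 1/3, -4/5, 1/15, 2/5] . pi = 0
  [1/3, 4/15, 4/15, -14/15, 1/5] . pi = 0
  [1, 1, 1, 1, 1] . pi = 1

Solving yields:
  pi_1 = 11380/80483
  pi_2 = 20998/80483
  pi_3 = 18175/80483
  pi_4 = 17846/80483
  pi_5 = 12084/80483

Verification (pi * P):
  11380/80483*1/15 + 20998/80483*1/15 + 18175/80483*4/15 + 17846/80483*1/5 + 12084/80483*1/15 = 11380/80483 = pi_1  (ok)
  11380/80483*4/15 + 20998/80483*2/15 + 18175/80483*2/15 + 17846/80483*8/15 + 12084/80483*4/15 = 20998/80483 = pi_2  (ok)
  11380/80483*2/15 + 20998/80483*1/3 + 18175/80483*1/5 + 17846/80483*1/15 + 12084/80483*2/5 = 18175/80483 = pi_3  (ok)
  11380/80483*1/3 + 20998/80483*4/15 + 18175/80483*4/15 + 17846/80483*1/15 + 12084/80483*1/5 = 17846/80483 = pi_4  (ok)
  11380/80483*1/5 + 20998/80483*1/5 + 18175/80483*2/15 + 17846/80483*2/15 + 12084/80483*1/15 = 12084/80483 = pi_5  (ok)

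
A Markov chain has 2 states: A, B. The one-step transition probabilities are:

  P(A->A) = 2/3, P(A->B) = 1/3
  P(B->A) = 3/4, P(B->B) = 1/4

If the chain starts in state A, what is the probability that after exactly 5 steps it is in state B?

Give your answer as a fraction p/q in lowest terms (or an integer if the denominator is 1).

Computing P^5 by repeated multiplication:
P^1 =
  A: [2/3, 1/3]
  B: [3/4, 1/4]
P^2 =
  A: [25/36, 11/36]
  B: [11/16, 5/16]
P^3 =
  A: [299/432, 133/432]
  B: [133/192, 59/192]
P^4 =
  A: [3589/5184, 1595/5184]
  B: [1595/2304, 709/2304]
P^5 =
  A: [43067/62208, 19141/62208]
  B: [19141/27648, 8507/27648]

(P^5)[A -> B] = 19141/62208

Answer: 19141/62208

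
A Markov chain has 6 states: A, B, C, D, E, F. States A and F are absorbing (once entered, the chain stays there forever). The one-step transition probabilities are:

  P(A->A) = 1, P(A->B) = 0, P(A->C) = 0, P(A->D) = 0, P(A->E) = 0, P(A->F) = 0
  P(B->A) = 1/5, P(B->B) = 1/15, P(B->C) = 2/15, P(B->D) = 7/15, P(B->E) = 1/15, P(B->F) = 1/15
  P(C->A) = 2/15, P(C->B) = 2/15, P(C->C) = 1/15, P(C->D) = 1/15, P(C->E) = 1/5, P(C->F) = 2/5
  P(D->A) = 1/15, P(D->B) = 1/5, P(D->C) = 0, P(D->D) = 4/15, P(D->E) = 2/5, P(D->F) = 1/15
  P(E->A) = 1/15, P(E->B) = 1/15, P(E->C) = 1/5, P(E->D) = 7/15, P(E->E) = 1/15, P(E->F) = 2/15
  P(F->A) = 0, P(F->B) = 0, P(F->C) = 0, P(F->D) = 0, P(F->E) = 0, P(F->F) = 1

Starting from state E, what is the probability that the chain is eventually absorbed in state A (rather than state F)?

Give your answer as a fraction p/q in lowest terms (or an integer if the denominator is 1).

Answer: 5835/14288

Derivation:
Let a_i = P(absorbed in A | start in state i).
Boundary conditions: a_A = 1, a_F = 0.
For each transient state i, a_i = sum_j P(i->j) * a_j:
  a_B = 1/5*a_A + 1/15*a_B + 2/15*a_C + 7/15*a_D + 1/15*a_E + 1/15*a_F
  a_C = 2/15*a_A + 2/15*a_B + 1/15*a_C + 1/15*a_D + 1/5*a_E + 2/5*a_F
  a_D = 1/15*a_A + 1/5*a_B + 0*a_C + 4/15*a_D + 2/5*a_E + 1/15*a_F
  a_E = 1/15*a_A + 1/15*a_B + 1/5*a_C + 7/15*a_D + 1/15*a_E + 2/15*a_F

Substituting a_A = 1 and a_F = 0, rearrange to (I - Q) a = r where r[i] = P(i -> A):
  [14/15, -2/15, -7/15, -1/15] . (a_B, a_C, a_D, a_E) = 1/5
  [-2/15, 14/15, -1/15, -1/5] . (a_B, a_C, a_D, a_E) = 2/15
  [-1/5, 0, 11/15, -2/5] . (a_B, a_C, a_D, a_E) = 1/15
  [-1/15, -1/5, -7/15, 14/15] . (a_B, a_C, a_D, a_E) = 1/15

Solving yields:
  a_B = 7419/14288
  a_C = 301/893
  a_D = 6505/14288
  a_E = 5835/14288

Starting state is E, so the absorption probability is a_E = 5835/14288.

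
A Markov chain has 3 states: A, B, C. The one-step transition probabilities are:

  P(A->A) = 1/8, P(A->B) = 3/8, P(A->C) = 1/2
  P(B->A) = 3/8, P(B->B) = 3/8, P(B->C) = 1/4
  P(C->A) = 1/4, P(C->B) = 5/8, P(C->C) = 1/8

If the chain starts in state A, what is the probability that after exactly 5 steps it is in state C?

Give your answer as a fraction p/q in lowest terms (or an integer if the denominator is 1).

Answer: 4619/16384

Derivation:
Computing P^5 by repeated multiplication:
P^1 =
  A: [1/8, 3/8, 1/2]
  B: [3/8, 3/8, 1/4]
  C: [1/4, 5/8, 1/8]
P^2 =
  A: [9/32, 1/2, 7/32]
  B: [1/4, 7/16, 5/16]
  C: [19/64, 13/32, 19/64]
P^3 =
  A: [71/256, 55/128, 75/256]
  B: [35/128, 29/64, 35/128]
  C: [135/512, 115/256, 147/512]
P^4 =
  A: [551/2048, 459/1024, 579/2048]
  B: [279/1024, 227/512, 291/1024]
  C: [1119/4096, 915/2048, 1147/4096]
P^5 =
  A: [4463/16384, 3651/8192, 4619/16384]
  B: [2223/8192, 1827/4096, 2315/8192]
  C: [8903/32768, 7291/16384, 9283/32768]

(P^5)[A -> C] = 4619/16384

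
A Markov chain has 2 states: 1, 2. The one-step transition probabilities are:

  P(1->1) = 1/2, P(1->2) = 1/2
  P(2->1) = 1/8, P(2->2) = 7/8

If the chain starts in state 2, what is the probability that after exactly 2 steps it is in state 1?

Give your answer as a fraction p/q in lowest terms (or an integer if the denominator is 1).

Answer: 11/64

Derivation:
Computing P^2 by repeated multiplication:
P^1 =
  1: [1/2, 1/2]
  2: [1/8, 7/8]
P^2 =
  1: [5/16, 11/16]
  2: [11/64, 53/64]

(P^2)[2 -> 1] = 11/64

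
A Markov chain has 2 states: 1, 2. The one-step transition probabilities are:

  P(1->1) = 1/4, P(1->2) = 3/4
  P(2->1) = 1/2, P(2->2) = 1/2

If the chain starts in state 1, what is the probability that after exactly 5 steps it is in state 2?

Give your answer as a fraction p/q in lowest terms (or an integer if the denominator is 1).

Computing P^5 by repeated multiplication:
P^1 =
  1: [1/4, 3/4]
  2: [1/2, 1/2]
P^2 =
  1: [7/16, 9/16]
  2: [3/8, 5/8]
P^3 =
  1: [25/64, 39/64]
  2: [13/32, 19/32]
P^4 =
  1: [103/256, 153/256]
  2: [51/128, 77/128]
P^5 =
  1: [409/1024, 615/1024]
  2: [205/512, 307/512]

(P^5)[1 -> 2] = 615/1024

Answer: 615/1024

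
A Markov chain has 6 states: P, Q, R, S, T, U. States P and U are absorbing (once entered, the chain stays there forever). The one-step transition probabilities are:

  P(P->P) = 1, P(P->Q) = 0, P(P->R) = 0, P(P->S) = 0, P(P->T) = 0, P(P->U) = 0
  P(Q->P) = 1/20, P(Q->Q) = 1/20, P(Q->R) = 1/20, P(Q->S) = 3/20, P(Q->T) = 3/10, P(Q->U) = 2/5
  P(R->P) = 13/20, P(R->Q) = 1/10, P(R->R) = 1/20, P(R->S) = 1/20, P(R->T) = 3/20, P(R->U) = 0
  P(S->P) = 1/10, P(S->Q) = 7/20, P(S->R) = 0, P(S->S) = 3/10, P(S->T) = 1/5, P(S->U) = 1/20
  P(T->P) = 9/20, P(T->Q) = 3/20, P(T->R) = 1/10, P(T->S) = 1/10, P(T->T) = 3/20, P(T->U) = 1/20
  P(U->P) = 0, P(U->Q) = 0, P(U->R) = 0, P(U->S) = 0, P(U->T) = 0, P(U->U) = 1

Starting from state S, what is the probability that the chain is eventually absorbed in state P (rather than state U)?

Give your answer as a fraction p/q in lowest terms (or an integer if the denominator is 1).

Answer: 12919/22110

Derivation:
Let a_i = P(absorbed in P | start in state i).
Boundary conditions: a_P = 1, a_U = 0.
For each transient state i, a_i = sum_j P(i->j) * a_j:
  a_Q = 1/20*a_P + 1/20*a_Q + 1/20*a_R + 3/20*a_S + 3/10*a_T + 2/5*a_U
  a_R = 13/20*a_P + 1/10*a_Q + 1/20*a_R + 1/20*a_S + 3/20*a_T + 0*a_U
  a_S = 1/10*a_P + 7/20*a_Q + 0*a_R + 3/10*a_S + 1/5*a_T + 1/20*a_U
  a_T = 9/20*a_P + 3/20*a_Q + 1/10*a_R + 1/10*a_S + 3/20*a_T + 1/20*a_U

Substituting a_P = 1 and a_U = 0, rearrange to (I - Q) a = r where r[i] = P(i -> P):
  [19/20, -1/20, -3/20, -3/10] . (a_Q, a_R, a_S, a_T) = 1/20
  [-1/10, 19/20, -1/20, -3/20] . (a_Q, a_R, a_S, a_T) = 13/20
  [-7/20, 0, 7/10, -1/5] . (a_Q, a_R, a_S, a_T) = 1/10
  [-3/20, -1/10, -1/10, 17/20] . (a_Q, a_R, a_S, a_T) = 9/20

Solving yields:
  a_Q = 4837/11055
  a_R = 1777/2010
  a_S = 12919/22110
  a_T = 2872/3685

Starting state is S, so the absorption probability is a_S = 12919/22110.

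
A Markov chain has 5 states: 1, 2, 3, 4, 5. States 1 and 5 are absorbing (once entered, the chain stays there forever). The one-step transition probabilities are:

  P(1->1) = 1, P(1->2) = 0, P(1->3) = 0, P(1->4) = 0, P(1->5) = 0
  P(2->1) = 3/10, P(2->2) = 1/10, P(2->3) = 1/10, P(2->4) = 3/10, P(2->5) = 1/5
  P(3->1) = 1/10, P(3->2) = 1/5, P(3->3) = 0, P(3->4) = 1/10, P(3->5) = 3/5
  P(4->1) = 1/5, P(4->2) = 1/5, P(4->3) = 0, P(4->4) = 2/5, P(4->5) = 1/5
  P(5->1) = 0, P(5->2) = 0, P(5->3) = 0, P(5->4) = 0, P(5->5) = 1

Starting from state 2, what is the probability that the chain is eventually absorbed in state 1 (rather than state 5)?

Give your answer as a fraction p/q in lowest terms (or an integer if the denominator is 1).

Let a_i = P(absorbed in 1 | start in state i).
Boundary conditions: a_1 = 1, a_5 = 0.
For each transient state i, a_i = sum_j P(i->j) * a_j:
  a_2 = 3/10*a_1 + 1/10*a_2 + 1/10*a_3 + 3/10*a_4 + 1/5*a_5
  a_3 = 1/10*a_1 + 1/5*a_2 + 0*a_3 + 1/10*a_4 + 3/5*a_5
  a_4 = 1/5*a_1 + 1/5*a_2 + 0*a_3 + 2/5*a_4 + 1/5*a_5

Substituting a_1 = 1 and a_5 = 0, rearrange to (I - Q) a = r where r[i] = P(i -> 1):
  [9/10, -1/10, -3/10] . (a_2, a_3, a_4) = 3/10
  [-1/5, 1, -1/10] . (a_2, a_3, a_4) = 1/10
  [-1/5, 0, 3/5] . (a_2, a_3, a_4) = 1/5

Solving yields:
  a_2 = 124/233
  a_3 = 60/233
  a_4 = 119/233

Starting state is 2, so the absorption probability is a_2 = 124/233.

Answer: 124/233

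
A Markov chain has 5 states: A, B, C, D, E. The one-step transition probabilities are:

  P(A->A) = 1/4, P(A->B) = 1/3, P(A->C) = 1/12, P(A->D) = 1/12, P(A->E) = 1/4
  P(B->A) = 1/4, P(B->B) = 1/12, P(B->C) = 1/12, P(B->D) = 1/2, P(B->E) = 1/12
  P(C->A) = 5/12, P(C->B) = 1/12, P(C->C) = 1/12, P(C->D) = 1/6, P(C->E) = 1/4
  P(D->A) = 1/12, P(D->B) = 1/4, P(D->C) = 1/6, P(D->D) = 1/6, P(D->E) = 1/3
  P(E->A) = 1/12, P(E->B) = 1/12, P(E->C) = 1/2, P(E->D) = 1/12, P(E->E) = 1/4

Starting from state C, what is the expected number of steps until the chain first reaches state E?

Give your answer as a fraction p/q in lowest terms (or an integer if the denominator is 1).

Answer: 11832/2795

Derivation:
Let h_i = expected steps to first reach E from state i.
Boundary: h_E = 0.
First-step equations for the other states:
  h_A = 1 + 1/4*h_A + 1/3*h_B + 1/12*h_C + 1/12*h_D + 1/4*h_E
  h_B = 1 + 1/4*h_A + 1/12*h_B + 1/12*h_C + 1/2*h_D + 1/12*h_E
  h_C = 1 + 5/12*h_A + 1/12*h_B + 1/12*h_C + 1/6*h_D + 1/4*h_E
  h_D = 1 + 1/12*h_A + 1/4*h_B + 1/6*h_C + 1/6*h_D + 1/3*h_E

Substituting h_E = 0 and rearranging gives the linear system (I - Q) h = 1:
  [3/4, -1/3, -1/12, -1/12] . (h_A, h_B, h_C, h_D) = 1
  [-1/4, 11/12, -1/12, -1/2] . (h_A, h_B, h_C, h_D) = 1
  [-5/12, -1/12, 11/12, -1/6] . (h_A, h_B, h_C, h_D) = 1
  [-1/12, -1/4, -1/6, 5/6] . (h_A, h_B, h_C, h_D) = 1

Solving yields:
  h_A = 2448/559
  h_B = 13452/2795
  h_C = 11832/2795
  h_D = 2196/559

Starting state is C, so the expected hitting time is h_C = 11832/2795.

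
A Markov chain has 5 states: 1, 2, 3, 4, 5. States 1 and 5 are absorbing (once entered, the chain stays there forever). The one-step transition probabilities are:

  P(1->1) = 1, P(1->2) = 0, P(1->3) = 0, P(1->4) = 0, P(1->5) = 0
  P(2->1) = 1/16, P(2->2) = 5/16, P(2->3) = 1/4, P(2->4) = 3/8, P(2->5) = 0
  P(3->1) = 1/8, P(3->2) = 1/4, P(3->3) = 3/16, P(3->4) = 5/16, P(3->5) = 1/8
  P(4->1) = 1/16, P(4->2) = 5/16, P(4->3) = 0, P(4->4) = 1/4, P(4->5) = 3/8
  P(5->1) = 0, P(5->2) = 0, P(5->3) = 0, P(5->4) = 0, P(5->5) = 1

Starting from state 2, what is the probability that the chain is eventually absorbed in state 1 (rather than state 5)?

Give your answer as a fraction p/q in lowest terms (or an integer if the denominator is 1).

Answer: 175/517

Derivation:
Let a_i = P(absorbed in 1 | start in state i).
Boundary conditions: a_1 = 1, a_5 = 0.
For each transient state i, a_i = sum_j P(i->j) * a_j:
  a_2 = 1/16*a_1 + 5/16*a_2 + 1/4*a_3 + 3/8*a_4 + 0*a_5
  a_3 = 1/8*a_1 + 1/4*a_2 + 3/16*a_3 + 5/16*a_4 + 1/8*a_5
  a_4 = 1/16*a_1 + 5/16*a_2 + 0*a_3 + 1/4*a_4 + 3/8*a_5

Substituting a_1 = 1 and a_5 = 0, rearrange to (I - Q) a = r where r[i] = P(i -> 1):
  [11/16, -1/4, -3/8] . (a_2, a_3, a_4) = 1/16
  [-1/4, 13/16, -5/16] . (a_2, a_3, a_4) = 1/8
  [-5/16, 0, 3/4] . (a_2, a_3, a_4) = 1/16

Solving yields:
  a_2 = 175/517
  a_3 = 178/517
  a_4 = 116/517

Starting state is 2, so the absorption probability is a_2 = 175/517.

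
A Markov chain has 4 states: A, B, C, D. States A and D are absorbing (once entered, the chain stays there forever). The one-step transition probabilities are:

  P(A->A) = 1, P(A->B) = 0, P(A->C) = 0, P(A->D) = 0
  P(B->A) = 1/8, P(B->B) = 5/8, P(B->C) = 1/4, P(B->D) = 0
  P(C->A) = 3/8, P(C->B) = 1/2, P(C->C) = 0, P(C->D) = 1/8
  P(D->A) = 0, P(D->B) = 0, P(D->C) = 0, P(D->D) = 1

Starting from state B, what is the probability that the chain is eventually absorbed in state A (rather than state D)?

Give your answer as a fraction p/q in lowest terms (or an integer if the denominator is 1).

Let a_i = P(absorbed in A | start in state i).
Boundary conditions: a_A = 1, a_D = 0.
For each transient state i, a_i = sum_j P(i->j) * a_j:
  a_B = 1/8*a_A + 5/8*a_B + 1/4*a_C + 0*a_D
  a_C = 3/8*a_A + 1/2*a_B + 0*a_C + 1/8*a_D

Substituting a_A = 1 and a_D = 0, rearrange to (I - Q) a = r where r[i] = P(i -> A):
  [3/8, -1/4] . (a_B, a_C) = 1/8
  [-1/2, 1] . (a_B, a_C) = 3/8

Solving yields:
  a_B = 7/8
  a_C = 13/16

Starting state is B, so the absorption probability is a_B = 7/8.

Answer: 7/8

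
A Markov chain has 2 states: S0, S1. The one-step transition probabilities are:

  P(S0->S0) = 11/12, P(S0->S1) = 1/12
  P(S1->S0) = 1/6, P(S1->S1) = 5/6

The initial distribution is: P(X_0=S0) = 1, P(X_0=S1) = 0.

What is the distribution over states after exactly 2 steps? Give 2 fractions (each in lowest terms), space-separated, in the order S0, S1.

Propagating the distribution step by step (d_{t+1} = d_t * P):
d_0 = (S0=1, S1=0)
  d_1[S0] = 1*11/12 + 0*1/6 = 11/12
  d_1[S1] = 1*1/12 + 0*5/6 = 1/12
d_1 = (S0=11/12, S1=1/12)
  d_2[S0] = 11/12*11/12 + 1/12*1/6 = 41/48
  d_2[S1] = 11/12*1/12 + 1/12*5/6 = 7/48
d_2 = (S0=41/48, S1=7/48)

Answer: 41/48 7/48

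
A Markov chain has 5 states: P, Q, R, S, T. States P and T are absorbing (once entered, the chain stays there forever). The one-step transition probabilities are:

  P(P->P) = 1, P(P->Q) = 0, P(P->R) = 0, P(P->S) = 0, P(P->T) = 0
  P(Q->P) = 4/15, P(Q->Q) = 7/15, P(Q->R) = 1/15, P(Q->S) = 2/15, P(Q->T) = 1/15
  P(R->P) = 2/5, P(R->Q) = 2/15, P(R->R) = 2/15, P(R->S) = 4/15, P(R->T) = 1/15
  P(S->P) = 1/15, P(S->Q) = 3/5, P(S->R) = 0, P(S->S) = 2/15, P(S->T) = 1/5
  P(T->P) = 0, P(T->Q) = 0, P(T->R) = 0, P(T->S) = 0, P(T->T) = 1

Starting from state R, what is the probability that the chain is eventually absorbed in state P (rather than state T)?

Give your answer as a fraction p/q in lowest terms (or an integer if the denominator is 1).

Let a_i = P(absorbed in P | start in state i).
Boundary conditions: a_P = 1, a_T = 0.
For each transient state i, a_i = sum_j P(i->j) * a_j:
  a_Q = 4/15*a_P + 7/15*a_Q + 1/15*a_R + 2/15*a_S + 1/15*a_T
  a_R = 2/5*a_P + 2/15*a_Q + 2/15*a_R + 4/15*a_S + 1/15*a_T
  a_S = 1/15*a_P + 3/5*a_Q + 0*a_R + 2/15*a_S + 1/5*a_T

Substituting a_P = 1 and a_T = 0, rearrange to (I - Q) a = r where r[i] = P(i -> P):
  [8/15, -1/15, -2/15] . (a_Q, a_R, a_S) = 4/15
  [-2/15, 13/15, -4/15] . (a_Q, a_R, a_S) = 2/5
  [-3/5, 0, 13/15] . (a_Q, a_R, a_S) = 1/15

Solving yields:
  a_Q = 49/66
  a_R = 25/33
  a_S = 13/22

Starting state is R, so the absorption probability is a_R = 25/33.

Answer: 25/33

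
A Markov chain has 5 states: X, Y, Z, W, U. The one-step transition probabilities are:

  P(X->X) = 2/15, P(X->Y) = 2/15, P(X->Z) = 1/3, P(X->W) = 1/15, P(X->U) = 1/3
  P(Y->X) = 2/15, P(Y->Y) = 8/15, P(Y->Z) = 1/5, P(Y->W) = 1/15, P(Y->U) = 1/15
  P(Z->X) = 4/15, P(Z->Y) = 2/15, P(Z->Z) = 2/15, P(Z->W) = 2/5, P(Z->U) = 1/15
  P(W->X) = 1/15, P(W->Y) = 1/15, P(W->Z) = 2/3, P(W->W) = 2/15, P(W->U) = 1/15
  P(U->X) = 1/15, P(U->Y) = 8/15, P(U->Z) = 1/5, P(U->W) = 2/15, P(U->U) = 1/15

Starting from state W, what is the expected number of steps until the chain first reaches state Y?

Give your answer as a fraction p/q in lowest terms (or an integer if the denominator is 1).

Let h_i = expected steps to first reach Y from state i.
Boundary: h_Y = 0.
First-step equations for the other states:
  h_X = 1 + 2/15*h_X + 2/15*h_Y + 1/3*h_Z + 1/15*h_W + 1/3*h_U
  h_Z = 1 + 4/15*h_X + 2/15*h_Y + 2/15*h_Z + 2/5*h_W + 1/15*h_U
  h_W = 1 + 1/15*h_X + 1/15*h_Y + 2/3*h_Z + 2/15*h_W + 1/15*h_U
  h_U = 1 + 1/15*h_X + 8/15*h_Y + 1/5*h_Z + 2/15*h_W + 1/15*h_U

Substituting h_Y = 0 and rearranging gives the linear system (I - Q) h = 1:
  [13/15, -1/3, -1/15, -1/3] . (h_X, h_Z, h_W, h_U) = 1
  [-4/15, 13/15, -2/5, -1/15] . (h_X, h_Z, h_W, h_U) = 1
  [-1/15, -2/3, 13/15, -1/15] . (h_X, h_Z, h_W, h_U) = 1
  [-1/15, -1/5, -2/15, 14/15] . (h_X, h_Z, h_W, h_U) = 1

Solving yields:
  h_X = 4253/777
  h_Z = 1600/259
  h_W = 1713/259
  h_U = 2899/777

Starting state is W, so the expected hitting time is h_W = 1713/259.

Answer: 1713/259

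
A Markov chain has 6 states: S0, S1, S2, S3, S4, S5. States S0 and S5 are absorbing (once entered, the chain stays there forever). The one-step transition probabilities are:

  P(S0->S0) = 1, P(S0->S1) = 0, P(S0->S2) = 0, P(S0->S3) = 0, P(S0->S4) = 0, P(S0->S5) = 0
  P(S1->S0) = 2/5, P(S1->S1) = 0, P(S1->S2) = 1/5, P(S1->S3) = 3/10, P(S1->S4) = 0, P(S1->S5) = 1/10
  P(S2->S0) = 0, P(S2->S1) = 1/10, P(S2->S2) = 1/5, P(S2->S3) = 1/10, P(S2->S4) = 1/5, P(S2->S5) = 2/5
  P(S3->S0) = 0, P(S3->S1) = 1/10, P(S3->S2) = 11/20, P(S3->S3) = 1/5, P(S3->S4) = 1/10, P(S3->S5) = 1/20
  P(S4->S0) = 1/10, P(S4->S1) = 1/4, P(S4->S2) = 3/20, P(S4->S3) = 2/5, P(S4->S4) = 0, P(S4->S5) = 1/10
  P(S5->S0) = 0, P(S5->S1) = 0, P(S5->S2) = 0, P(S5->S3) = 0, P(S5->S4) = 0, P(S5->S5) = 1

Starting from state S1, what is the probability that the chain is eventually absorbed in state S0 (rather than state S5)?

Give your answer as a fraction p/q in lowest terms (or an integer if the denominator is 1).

Let a_i = P(absorbed in S0 | start in state i).
Boundary conditions: a_S0 = 1, a_S5 = 0.
For each transient state i, a_i = sum_j P(i->j) * a_j:
  a_S1 = 2/5*a_S0 + 0*a_S1 + 1/5*a_S2 + 3/10*a_S3 + 0*a_S4 + 1/10*a_S5
  a_S2 = 0*a_S0 + 1/10*a_S1 + 1/5*a_S2 + 1/10*a_S3 + 1/5*a_S4 + 2/5*a_S5
  a_S3 = 0*a_S0 + 1/10*a_S1 + 11/20*a_S2 + 1/5*a_S3 + 1/10*a_S4 + 1/20*a_S5
  a_S4 = 1/10*a_S0 + 1/4*a_S1 + 3/20*a_S2 + 2/5*a_S3 + 0*a_S4 + 1/10*a_S5

Substituting a_S0 = 1 and a_S5 = 0, rearrange to (I - Q) a = r where r[i] = P(i -> S0):
  [1, -1/5, -3/10, 0] . (a_S1, a_S2, a_S3, a_S4) = 2/5
  [-1/10, 4/5, -1/10, -1/5] . (a_S1, a_S2, a_S3, a_S4) = 0
  [-1/10, -11/20, 4/5, -1/10] . (a_S1, a_S2, a_S3, a_S4) = 0
  [-1/4, -3/20, -2/5, 1] . (a_S1, a_S2, a_S3, a_S4) = 1/10

Solving yields:
  a_S1 = 2025/4019
  a_S2 = 713/4019
  a_S3 = 916/4019
  a_S4 = 2763/8038

Starting state is S1, so the absorption probability is a_S1 = 2025/4019.

Answer: 2025/4019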